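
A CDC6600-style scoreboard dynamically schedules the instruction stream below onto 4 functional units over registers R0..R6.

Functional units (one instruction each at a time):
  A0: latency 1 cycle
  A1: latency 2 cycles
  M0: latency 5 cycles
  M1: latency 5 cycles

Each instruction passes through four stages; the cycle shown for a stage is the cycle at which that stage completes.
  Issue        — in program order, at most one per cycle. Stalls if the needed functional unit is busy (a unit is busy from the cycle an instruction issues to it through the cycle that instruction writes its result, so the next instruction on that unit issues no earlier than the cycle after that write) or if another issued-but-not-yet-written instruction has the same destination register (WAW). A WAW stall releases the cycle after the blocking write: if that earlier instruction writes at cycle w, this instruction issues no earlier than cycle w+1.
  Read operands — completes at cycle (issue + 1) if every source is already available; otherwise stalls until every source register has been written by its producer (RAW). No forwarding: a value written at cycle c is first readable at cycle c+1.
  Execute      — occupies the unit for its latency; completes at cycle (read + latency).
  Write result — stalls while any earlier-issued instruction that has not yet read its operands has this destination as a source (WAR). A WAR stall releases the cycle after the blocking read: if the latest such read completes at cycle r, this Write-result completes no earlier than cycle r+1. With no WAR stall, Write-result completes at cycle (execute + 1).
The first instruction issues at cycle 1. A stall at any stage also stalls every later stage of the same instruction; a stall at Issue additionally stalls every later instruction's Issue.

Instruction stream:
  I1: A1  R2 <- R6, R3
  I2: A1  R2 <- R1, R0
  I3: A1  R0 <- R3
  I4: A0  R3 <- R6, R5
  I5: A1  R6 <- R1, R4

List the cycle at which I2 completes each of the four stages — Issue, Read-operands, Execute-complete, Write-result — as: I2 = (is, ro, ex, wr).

I2 = (6, 7, 9, 10)

cycle 1: I1→A1
cycle 2: I1 RO
cycle 4: I1 EX
cycle 5: I1 WR R2
cycle 6: I2→A1
cycle 7: I2 RO
cycle 9: I2 EX
cycle 10: I2 WR R2
cycle 11: I3→A1
cycle 12: I3 RO · I4→A0
cycle 13: I4 RO
cycle 14: I3 EX · I4 EX
cycle 15: I3 WR R0 · I4 WR R3
cycle 16: I5→A1
cycle 17: I5 RO
cycle 19: I5 EX
cycle 20: I5 WR R6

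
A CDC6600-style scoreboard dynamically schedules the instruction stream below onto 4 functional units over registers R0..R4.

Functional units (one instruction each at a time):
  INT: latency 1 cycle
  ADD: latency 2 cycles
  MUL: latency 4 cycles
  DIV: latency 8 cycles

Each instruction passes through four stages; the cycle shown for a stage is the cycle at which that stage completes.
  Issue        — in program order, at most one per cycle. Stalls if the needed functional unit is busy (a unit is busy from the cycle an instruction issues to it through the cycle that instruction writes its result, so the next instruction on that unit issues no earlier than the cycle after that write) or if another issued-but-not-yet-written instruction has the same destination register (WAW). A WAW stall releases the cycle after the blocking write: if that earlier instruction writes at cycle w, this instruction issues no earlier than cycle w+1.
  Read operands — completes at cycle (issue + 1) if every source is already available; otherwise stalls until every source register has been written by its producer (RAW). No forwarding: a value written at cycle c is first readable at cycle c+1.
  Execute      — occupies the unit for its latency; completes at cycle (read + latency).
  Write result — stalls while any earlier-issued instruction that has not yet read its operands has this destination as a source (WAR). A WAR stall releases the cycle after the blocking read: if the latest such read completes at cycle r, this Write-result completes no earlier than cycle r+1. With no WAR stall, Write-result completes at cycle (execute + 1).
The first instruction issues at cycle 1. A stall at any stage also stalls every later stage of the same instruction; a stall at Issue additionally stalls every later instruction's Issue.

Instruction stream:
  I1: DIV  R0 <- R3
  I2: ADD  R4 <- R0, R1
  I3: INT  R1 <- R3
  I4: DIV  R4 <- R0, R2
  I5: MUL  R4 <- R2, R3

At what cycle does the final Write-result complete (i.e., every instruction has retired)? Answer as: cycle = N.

cycle 1: I1 dispatched to DIV
cycle 2: I1 operands ready; I2 dispatched to ADD
cycle 3: I3 dispatched to INT
cycle 4: I3 operands ready
cycle 5: I3 complete
cycle 10: I1 complete
cycle 11: R0←I1
cycle 12: I2 operands ready
cycle 13: R1←I3
cycle 14: I2 complete
cycle 15: R4←I2
cycle 16: I4 dispatched to DIV
cycle 17: I4 operands ready
cycle 25: I4 complete
cycle 26: R4←I4
cycle 27: I5 dispatched to MUL
cycle 28: I5 operands ready
cycle 32: I5 complete
cycle 33: R4←I5

cycle = 33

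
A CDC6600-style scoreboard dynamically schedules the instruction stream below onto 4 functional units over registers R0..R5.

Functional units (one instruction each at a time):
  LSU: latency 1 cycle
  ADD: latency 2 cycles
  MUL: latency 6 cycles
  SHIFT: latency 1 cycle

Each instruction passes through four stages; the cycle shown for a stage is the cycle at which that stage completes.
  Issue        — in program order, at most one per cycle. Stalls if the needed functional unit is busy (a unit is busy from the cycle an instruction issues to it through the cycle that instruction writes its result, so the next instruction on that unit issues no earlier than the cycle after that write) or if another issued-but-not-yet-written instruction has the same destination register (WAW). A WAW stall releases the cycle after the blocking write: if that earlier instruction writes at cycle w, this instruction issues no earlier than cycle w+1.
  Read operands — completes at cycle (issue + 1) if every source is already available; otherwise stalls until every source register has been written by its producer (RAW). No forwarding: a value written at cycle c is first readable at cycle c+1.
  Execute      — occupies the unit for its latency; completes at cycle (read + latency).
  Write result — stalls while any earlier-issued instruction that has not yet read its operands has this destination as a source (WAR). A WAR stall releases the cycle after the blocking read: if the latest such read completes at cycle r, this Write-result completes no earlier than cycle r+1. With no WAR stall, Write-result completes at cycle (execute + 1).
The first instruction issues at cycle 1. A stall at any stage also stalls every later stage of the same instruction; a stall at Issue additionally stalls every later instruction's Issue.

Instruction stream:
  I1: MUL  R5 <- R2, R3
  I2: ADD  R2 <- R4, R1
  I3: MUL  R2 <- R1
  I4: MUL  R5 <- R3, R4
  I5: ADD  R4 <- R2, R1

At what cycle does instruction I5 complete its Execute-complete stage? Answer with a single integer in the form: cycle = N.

cycle = 23

[1] I1 dispatched to MUL
[2] I1 operands ready; I2 dispatched to ADD
[3] I2 operands ready
[5] I2 complete
[6] R2←I2
[8] I1 complete
[9] R5←I1
[10] I3 dispatched to MUL
[11] I3 operands ready
[17] I3 complete
[18] R2←I3
[19] I4 dispatched to MUL
[20] I4 operands ready; I5 dispatched to ADD
[21] I5 operands ready
[23] I5 complete
[24] R4←I5
[26] I4 complete
[27] R5←I4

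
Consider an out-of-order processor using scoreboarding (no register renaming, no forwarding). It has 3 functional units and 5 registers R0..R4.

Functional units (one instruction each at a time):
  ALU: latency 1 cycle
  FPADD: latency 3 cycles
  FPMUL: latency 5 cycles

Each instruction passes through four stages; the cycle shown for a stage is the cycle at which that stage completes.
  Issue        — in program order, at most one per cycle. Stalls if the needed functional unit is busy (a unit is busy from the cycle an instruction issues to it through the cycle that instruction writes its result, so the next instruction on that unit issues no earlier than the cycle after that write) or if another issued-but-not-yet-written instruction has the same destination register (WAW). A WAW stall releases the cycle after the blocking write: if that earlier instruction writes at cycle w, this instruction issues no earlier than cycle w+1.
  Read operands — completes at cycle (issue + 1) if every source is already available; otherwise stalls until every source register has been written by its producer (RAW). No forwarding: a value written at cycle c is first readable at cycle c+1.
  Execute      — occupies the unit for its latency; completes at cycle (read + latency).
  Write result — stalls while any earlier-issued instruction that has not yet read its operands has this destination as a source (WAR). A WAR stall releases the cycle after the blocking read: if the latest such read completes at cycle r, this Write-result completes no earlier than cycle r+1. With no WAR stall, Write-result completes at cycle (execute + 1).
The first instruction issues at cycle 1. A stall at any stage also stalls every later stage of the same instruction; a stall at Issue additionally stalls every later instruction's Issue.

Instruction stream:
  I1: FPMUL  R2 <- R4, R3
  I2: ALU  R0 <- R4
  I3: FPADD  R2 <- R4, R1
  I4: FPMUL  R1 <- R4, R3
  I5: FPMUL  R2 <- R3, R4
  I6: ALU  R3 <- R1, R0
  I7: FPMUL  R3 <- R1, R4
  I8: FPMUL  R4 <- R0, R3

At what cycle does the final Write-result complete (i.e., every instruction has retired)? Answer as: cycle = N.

cycle = 41

I1  is:1  ro:2  ex:7  wr:8
I2  is:2  ro:3  ex:4  wr:5
I3  is:9  ro:10  ex:13  wr:14  — WAW R2: wait I1 write@8
I4  is:10  ro:11  ex:16  wr:17
I5  is:18  ro:19  ex:24  wr:25  — struct: FPMUL busy until I4 writes@17
I6  is:19  ro:20  ex:21  wr:22
I7  is:26  ro:27  ex:32  wr:33  — struct: FPMUL busy until I5 writes@25
I8  is:34  ro:35  ex:40  wr:41  — struct: FPMUL busy until I7 writes@33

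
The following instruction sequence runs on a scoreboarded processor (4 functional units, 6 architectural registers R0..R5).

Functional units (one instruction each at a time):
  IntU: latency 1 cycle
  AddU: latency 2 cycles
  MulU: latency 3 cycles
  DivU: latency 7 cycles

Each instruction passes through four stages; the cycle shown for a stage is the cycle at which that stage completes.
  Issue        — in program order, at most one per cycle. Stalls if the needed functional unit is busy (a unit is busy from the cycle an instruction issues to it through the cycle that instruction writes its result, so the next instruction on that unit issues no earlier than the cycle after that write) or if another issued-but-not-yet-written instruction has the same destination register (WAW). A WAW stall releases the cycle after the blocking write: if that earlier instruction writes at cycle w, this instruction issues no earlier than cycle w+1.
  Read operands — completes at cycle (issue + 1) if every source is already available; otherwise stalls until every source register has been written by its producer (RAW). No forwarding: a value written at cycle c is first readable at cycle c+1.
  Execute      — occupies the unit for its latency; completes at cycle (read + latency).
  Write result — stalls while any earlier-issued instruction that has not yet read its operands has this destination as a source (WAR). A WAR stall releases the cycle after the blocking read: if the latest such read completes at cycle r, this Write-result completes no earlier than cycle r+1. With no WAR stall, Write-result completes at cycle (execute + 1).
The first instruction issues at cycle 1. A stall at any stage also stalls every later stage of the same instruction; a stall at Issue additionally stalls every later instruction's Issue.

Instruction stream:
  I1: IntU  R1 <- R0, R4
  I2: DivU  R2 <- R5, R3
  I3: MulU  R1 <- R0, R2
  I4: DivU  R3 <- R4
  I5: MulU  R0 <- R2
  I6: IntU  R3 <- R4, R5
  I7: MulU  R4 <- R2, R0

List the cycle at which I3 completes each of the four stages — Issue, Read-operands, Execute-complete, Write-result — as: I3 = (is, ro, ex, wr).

[I1] 1/2/3/4
[I2] 2/3/10/11
[I3] 5/12/15/16  (WAW R1: wait I1 write@4; RAW R2: wait I2 write@11)
[I4] 12/13/20/21  (struct: DivU busy until I2 writes@11)
[I5] 17/18/21/22  (struct: MulU busy until I3 writes@16)
[I6] 22/23/24/25  (WAW R3: wait I4 write@21)
[I7] 23/24/27/28

I3 = (5, 12, 15, 16)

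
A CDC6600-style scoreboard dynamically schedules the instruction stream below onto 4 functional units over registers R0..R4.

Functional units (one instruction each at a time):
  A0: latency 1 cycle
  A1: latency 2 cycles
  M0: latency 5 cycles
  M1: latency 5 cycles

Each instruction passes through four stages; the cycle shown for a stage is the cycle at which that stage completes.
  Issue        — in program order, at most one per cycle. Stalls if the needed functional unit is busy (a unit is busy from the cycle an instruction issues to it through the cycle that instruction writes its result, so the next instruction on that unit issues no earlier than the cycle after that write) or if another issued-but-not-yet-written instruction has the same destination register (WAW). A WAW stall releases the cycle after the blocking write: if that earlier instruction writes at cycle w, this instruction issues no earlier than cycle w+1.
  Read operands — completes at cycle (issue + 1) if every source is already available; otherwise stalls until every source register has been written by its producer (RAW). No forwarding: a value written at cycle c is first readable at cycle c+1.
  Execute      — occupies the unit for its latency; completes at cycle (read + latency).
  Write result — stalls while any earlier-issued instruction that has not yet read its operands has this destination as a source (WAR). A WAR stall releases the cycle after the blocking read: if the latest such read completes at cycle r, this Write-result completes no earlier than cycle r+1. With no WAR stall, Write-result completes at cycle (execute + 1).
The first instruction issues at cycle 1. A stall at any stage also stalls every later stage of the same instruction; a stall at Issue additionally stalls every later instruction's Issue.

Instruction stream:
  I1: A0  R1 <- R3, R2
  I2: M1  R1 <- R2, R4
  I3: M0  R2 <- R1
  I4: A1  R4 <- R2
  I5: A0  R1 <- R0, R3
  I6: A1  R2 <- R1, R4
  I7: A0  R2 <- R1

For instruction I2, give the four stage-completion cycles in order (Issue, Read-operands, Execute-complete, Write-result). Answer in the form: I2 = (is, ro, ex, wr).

1) issue 1, read 2, done 3, write 4
2) issue 5, read 6, done 11, write 12  <WAW R1: wait I1 write@4>
3) issue 6, read 13, done 18, write 19  <RAW R1: wait I2 write@12>
4) issue 7, read 20, done 22, write 23  <RAW R2: wait I3 write@19>
5) issue 13, read 14, done 15, write 16  <WAW R1: wait I2 write@12>
6) issue 24, read 25, done 27, write 28  <struct: A1 busy until I4 writes@23>
7) issue 29, read 30, done 31, write 32  <WAW R2: wait I6 write@28>

I2 = (5, 6, 11, 12)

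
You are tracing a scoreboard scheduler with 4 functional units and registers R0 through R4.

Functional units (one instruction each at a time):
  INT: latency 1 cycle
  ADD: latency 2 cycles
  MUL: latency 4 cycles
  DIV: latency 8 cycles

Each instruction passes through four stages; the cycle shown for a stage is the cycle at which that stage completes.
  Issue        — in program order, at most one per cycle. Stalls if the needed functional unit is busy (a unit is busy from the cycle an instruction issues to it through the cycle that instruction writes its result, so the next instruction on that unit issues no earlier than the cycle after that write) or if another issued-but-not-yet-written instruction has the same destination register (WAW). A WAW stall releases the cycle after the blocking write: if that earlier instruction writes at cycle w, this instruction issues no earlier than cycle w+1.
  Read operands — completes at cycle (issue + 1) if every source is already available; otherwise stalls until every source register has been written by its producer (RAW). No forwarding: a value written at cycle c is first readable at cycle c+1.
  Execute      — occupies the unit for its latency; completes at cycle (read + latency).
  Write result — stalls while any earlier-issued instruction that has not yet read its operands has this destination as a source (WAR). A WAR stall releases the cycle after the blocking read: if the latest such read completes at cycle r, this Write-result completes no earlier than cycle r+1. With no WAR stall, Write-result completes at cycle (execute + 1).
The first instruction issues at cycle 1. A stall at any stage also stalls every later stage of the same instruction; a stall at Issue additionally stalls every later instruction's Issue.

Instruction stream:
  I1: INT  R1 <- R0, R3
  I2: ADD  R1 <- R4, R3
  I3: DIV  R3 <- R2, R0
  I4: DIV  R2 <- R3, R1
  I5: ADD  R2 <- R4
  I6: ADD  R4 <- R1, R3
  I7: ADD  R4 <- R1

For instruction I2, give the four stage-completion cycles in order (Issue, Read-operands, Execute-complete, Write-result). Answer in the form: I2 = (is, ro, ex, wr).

I2 = (5, 6, 8, 9)

I1: IS=1 RO=2 EX=3 WR=4
I2: IS=5 RO=6 EX=8 WR=9  [WAW R1: wait I1 write@4]
I3: IS=6 RO=7 EX=15 WR=16
I4: IS=17 RO=18 EX=26 WR=27  [struct: DIV busy until I3 writes@16]
I5: IS=28 RO=29 EX=31 WR=32  [WAW R2: wait I4 write@27]
I6: IS=33 RO=34 EX=36 WR=37  [struct: ADD busy until I5 writes@32]
I7: IS=38 RO=39 EX=41 WR=42  [struct: ADD busy until I6 writes@37]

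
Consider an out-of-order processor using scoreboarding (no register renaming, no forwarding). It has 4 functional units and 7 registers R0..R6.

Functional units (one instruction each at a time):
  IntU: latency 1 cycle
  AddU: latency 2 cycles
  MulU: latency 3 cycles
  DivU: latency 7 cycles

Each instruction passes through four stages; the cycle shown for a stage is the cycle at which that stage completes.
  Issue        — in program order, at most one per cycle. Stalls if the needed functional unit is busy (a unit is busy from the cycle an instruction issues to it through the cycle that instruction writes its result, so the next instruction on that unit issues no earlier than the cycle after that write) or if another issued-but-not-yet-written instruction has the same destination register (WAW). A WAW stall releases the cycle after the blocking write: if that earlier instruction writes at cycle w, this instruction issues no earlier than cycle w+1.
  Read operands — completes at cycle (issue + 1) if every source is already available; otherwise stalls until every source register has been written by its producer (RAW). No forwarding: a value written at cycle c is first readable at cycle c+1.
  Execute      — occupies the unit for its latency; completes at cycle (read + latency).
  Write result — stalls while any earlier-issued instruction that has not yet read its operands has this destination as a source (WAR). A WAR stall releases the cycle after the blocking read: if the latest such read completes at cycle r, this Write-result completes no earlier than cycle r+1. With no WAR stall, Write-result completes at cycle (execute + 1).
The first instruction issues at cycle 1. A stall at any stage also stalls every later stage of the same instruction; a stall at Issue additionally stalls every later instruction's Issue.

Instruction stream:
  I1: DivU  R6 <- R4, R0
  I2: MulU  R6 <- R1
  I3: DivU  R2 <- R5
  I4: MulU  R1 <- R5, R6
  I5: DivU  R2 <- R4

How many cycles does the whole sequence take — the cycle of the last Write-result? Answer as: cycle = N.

1) issue 1, read 2, done 9, write 10
2) issue 11, read 12, done 15, write 16  <WAW R6: wait I1 write@10>
3) issue 12, read 13, done 20, write 21
4) issue 17, read 18, done 21, write 22  <struct: MulU busy until I2 writes@16>
5) issue 22, read 23, done 30, write 31  <struct: DivU busy until I3 writes@21>

cycle = 31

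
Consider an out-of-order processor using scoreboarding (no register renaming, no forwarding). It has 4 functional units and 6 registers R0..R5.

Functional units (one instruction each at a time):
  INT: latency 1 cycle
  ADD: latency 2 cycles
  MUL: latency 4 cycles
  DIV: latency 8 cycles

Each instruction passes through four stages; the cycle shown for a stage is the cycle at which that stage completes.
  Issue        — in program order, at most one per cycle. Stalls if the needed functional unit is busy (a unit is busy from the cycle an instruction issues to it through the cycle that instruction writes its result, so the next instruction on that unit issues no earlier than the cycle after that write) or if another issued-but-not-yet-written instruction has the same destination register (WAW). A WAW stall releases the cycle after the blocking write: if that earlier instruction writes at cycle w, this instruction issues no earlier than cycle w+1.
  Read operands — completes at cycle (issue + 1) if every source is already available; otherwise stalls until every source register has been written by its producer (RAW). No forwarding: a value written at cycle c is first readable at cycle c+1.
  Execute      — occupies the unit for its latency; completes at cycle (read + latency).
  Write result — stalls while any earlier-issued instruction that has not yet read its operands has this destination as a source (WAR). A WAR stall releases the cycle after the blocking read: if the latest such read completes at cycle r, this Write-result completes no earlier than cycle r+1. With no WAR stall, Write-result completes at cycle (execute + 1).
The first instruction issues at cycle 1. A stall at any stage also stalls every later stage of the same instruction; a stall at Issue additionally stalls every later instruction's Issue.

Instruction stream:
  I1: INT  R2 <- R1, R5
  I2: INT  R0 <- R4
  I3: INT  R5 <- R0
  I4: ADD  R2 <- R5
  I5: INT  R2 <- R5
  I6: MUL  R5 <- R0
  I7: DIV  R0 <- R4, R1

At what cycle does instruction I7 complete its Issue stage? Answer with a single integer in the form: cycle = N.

cycle = 19

I1  is:1  ro:2  ex:3  wr:4
I2  is:5  ro:6  ex:7  wr:8  — struct: INT busy until I1 writes@4
I3  is:9  ro:10  ex:11  wr:12  — struct: INT busy until I2 writes@8
I4  is:10  ro:13  ex:15  wr:16  — RAW R5: wait I3 write@12
I5  is:17  ro:18  ex:19  wr:20  — WAW R2: wait I4 write@16
I6  is:18  ro:19  ex:23  wr:24
I7  is:19  ro:20  ex:28  wr:29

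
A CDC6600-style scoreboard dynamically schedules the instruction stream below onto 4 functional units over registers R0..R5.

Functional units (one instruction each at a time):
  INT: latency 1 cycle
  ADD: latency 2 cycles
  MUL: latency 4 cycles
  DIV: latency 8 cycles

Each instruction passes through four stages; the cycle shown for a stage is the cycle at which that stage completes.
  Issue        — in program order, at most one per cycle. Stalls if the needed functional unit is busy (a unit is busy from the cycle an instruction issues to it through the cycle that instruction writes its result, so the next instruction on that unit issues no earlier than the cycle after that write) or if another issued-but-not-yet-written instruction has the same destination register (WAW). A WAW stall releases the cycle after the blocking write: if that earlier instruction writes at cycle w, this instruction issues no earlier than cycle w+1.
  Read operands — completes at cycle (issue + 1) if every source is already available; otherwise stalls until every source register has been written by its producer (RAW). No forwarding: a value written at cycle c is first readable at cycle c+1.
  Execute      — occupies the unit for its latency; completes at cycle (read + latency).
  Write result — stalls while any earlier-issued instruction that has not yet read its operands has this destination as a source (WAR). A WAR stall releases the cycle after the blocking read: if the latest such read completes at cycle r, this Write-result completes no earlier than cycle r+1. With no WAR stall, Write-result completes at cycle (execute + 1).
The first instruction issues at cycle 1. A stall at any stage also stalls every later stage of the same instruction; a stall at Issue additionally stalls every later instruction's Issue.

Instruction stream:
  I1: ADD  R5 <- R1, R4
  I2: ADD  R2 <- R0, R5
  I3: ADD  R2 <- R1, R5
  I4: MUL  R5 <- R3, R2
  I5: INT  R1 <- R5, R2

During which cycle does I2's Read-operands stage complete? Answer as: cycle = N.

cycle = 7

[1] I1→ADD
[2] I1 RO
[4] I1 EX
[5] I1 WR R5
[6] I2→ADD
[7] I2 RO
[9] I2 EX
[10] I2 WR R2
[11] I3→ADD
[12] I3 RO | I4→MUL
[13] I5→INT
[14] I3 EX
[15] I3 WR R2
[16] I4 RO
[20] I4 EX
[21] I4 WR R5
[22] I5 RO
[23] I5 EX
[24] I5 WR R1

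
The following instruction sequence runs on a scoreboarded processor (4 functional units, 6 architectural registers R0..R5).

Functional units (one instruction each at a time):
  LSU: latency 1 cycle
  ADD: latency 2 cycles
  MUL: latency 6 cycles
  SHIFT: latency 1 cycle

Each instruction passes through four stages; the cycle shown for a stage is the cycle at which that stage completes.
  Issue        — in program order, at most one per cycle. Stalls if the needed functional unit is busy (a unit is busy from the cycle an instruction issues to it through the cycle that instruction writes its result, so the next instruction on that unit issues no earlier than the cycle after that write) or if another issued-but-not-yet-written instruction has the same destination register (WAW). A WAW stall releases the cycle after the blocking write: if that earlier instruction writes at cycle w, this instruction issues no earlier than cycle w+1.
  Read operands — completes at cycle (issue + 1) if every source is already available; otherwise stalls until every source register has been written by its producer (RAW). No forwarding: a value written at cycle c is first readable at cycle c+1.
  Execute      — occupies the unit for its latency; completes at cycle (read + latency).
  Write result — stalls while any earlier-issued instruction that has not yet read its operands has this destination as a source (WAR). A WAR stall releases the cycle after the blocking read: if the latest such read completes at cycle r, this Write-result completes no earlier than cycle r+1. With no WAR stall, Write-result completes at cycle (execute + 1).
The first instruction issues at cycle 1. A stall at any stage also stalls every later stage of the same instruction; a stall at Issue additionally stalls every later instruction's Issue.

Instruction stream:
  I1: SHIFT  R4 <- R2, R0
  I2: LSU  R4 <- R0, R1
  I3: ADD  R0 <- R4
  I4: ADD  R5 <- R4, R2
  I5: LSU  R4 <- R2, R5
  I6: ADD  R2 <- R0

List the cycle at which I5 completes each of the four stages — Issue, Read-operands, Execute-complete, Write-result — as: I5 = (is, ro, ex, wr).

I5 = (14, 18, 19, 20)

I1: IS=1 RO=2 EX=3 WR=4
I2: IS=5 RO=6 EX=7 WR=8  [WAW R4: wait I1 write@4]
I3: IS=6 RO=9 EX=11 WR=12  [RAW R4: wait I2 write@8]
I4: IS=13 RO=14 EX=16 WR=17  [struct: ADD busy until I3 writes@12]
I5: IS=14 RO=18 EX=19 WR=20  [RAW R5: wait I4 write@17]
I6: IS=18 RO=19 EX=21 WR=22  [struct: ADD busy until I4 writes@17]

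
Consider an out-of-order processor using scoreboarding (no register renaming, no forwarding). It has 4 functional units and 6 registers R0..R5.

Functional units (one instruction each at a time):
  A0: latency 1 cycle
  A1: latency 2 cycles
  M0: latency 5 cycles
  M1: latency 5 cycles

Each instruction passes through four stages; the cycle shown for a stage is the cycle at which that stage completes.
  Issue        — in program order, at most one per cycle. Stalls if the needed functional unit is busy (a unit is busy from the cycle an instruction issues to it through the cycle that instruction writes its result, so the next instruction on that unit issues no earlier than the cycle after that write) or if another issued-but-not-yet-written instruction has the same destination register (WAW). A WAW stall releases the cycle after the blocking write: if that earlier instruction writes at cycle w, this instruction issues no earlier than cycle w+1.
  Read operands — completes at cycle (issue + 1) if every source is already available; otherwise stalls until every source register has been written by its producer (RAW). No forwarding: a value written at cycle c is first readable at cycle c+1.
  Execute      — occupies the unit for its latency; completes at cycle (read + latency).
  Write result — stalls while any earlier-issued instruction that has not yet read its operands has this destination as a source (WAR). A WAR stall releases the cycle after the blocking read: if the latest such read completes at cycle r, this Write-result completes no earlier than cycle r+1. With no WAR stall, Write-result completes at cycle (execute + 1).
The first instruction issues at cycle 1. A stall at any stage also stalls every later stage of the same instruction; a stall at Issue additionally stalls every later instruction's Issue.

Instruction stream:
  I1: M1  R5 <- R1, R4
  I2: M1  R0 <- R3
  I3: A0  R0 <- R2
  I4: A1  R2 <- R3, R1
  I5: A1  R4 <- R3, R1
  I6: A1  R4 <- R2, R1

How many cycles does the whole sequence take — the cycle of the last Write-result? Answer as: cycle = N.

t=1  I1 dispatched to M1
t=2  I1 operands ready
t=7  I1 complete
t=8  R5←I1
t=9  I2 dispatched to M1
t=10  I2 operands ready
t=15  I2 complete
t=16  R0←I2
t=17  I3 dispatched to A0
t=18  I3 operands ready; I4 dispatched to A1
t=19  I3 complete; I4 operands ready
t=20  R0←I3
t=21  I4 complete
t=22  R2←I4
t=23  I5 dispatched to A1
t=24  I5 operands ready
t=26  I5 complete
t=27  R4←I5
t=28  I6 dispatched to A1
t=29  I6 operands ready
t=31  I6 complete
t=32  R4←I6

cycle = 32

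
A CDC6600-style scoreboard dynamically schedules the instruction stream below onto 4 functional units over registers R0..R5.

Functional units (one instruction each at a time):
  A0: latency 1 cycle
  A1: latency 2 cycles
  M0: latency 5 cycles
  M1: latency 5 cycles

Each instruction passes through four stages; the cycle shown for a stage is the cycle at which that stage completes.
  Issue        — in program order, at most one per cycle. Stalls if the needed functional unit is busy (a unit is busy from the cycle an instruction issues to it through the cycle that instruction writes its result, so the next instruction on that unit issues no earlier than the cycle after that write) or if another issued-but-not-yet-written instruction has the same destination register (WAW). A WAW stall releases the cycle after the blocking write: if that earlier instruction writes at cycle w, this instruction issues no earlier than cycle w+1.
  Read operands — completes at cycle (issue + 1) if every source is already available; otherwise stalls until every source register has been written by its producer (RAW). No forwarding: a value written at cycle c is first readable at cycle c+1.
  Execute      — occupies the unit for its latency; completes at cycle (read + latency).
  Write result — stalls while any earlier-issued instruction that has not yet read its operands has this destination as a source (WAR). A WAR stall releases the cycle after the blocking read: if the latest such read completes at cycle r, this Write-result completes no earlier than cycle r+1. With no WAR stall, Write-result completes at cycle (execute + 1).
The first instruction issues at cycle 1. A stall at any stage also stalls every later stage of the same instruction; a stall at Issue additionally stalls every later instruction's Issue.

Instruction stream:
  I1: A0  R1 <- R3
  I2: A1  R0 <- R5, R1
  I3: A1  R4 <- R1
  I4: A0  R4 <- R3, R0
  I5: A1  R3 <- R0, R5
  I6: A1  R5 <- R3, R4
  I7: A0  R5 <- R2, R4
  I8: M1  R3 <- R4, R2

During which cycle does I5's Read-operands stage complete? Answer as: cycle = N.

cycle = 16

I1  is:1  ro:2  ex:3  wr:4
I2  is:2  ro:5  ex:7  wr:8  — RAW R1: wait I1 write@4
I3  is:9  ro:10  ex:12  wr:13  — struct: A1 busy until I2 writes@8
I4  is:14  ro:15  ex:16  wr:17  — WAW R4: wait I3 write@13
I5  is:15  ro:16  ex:18  wr:19
I6  is:20  ro:21  ex:23  wr:24  — struct: A1 busy until I5 writes@19
I7  is:25  ro:26  ex:27  wr:28  — WAW R5: wait I6 write@24
I8  is:26  ro:27  ex:32  wr:33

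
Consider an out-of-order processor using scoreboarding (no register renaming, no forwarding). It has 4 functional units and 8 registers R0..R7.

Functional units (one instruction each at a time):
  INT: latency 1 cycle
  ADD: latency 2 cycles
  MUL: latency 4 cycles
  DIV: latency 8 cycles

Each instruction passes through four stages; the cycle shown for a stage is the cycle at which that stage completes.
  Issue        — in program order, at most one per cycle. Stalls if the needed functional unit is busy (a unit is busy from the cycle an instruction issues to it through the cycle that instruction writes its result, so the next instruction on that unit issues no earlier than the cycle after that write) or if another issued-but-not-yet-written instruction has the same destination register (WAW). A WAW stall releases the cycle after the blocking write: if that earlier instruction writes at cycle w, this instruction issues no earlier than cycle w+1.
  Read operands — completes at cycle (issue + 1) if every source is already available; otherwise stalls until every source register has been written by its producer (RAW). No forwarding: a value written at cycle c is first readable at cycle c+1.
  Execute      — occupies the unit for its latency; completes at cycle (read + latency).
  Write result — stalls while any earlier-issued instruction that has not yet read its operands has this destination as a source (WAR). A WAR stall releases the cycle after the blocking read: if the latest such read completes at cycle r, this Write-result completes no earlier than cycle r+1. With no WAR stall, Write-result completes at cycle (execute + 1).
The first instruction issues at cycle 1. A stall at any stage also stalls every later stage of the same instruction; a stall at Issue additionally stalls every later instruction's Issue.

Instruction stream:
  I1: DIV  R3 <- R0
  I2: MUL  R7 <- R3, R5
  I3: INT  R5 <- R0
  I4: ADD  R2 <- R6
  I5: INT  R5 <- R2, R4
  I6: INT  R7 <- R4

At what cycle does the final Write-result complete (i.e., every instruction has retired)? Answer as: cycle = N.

  I1 | 1 | 2 | 10 | 11
  I2 | 2 | 12 | 16 | 17   RAW R3: wait I1 write@11
  I3 | 3 | 4 | 5 | 13   WAR R5: wait I2 read@12
  I4 | 4 | 5 | 7 | 8
  I5 | 14 | 15 | 16 | 17   struct: INT busy until I3 writes@13
  I6 | 18 | 19 | 20 | 21   struct: INT busy until I5 writes@17

cycle = 21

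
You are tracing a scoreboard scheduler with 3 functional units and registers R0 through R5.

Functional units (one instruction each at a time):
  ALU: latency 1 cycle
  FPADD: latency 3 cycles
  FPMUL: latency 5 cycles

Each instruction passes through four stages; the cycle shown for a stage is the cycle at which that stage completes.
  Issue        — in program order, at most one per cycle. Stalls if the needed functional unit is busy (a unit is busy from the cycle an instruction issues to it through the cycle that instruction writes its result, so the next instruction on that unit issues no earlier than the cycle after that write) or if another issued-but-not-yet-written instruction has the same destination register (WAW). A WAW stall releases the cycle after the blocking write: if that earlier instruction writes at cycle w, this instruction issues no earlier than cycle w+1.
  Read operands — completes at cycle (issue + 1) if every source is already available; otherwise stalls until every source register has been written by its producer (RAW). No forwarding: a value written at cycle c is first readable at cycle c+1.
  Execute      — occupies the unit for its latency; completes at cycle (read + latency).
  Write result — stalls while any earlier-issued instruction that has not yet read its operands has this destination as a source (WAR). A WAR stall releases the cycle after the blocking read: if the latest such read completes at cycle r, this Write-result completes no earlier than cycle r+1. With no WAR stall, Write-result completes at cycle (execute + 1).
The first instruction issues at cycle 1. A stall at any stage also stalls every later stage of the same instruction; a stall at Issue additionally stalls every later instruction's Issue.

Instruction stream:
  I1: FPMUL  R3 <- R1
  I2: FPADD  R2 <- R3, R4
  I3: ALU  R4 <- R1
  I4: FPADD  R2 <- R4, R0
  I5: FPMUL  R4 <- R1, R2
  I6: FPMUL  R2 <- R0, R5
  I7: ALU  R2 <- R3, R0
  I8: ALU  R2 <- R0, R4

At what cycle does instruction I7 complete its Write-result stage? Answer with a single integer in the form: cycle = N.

cycle = 38

cycle 1: I1 issues→FPMUL
cycle 2: I1 reads, I2 issues→FPADD
cycle 3: I3 issues→ALU
cycle 4: I3 reads
cycle 5: I3 exec-done
cycle 7: I1 exec-done
cycle 8: I1 writes R3
cycle 9: I2 reads
cycle 10: I3 writes R4
cycle 12: I2 exec-done
cycle 13: I2 writes R2
cycle 14: I4 issues→FPADD
cycle 15: I4 reads, I5 issues→FPMUL
cycle 18: I4 exec-done
cycle 19: I4 writes R2
cycle 20: I5 reads
cycle 25: I5 exec-done
cycle 26: I5 writes R4
cycle 27: I6 issues→FPMUL
cycle 28: I6 reads
cycle 33: I6 exec-done
cycle 34: I6 writes R2
cycle 35: I7 issues→ALU
cycle 36: I7 reads
cycle 37: I7 exec-done
cycle 38: I7 writes R2
cycle 39: I8 issues→ALU
cycle 40: I8 reads
cycle 41: I8 exec-done
cycle 42: I8 writes R2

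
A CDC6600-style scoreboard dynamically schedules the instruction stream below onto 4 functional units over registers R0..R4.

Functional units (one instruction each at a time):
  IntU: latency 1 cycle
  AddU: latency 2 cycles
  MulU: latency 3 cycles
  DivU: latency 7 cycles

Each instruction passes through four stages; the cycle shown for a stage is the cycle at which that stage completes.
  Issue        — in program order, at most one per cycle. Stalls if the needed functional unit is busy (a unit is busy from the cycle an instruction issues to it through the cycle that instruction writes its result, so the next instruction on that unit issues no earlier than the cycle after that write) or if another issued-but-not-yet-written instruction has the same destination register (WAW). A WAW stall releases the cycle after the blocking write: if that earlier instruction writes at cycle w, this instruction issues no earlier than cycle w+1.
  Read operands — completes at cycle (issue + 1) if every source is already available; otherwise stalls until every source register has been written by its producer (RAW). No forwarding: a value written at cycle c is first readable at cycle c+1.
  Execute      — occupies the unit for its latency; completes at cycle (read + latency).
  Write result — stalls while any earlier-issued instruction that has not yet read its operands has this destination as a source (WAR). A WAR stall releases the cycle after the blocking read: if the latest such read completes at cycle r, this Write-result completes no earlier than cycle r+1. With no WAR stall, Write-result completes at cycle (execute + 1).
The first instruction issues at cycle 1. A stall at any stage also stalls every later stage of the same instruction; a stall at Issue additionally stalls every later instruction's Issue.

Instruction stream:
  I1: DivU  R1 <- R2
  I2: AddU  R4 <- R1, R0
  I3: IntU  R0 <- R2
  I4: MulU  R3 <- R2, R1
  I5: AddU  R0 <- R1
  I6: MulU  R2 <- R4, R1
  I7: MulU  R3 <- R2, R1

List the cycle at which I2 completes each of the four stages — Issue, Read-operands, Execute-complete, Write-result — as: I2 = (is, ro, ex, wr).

cycle 1: I1 dispatched to DivU
cycle 2: I1 operands ready · I2 dispatched to AddU
cycle 3: I3 dispatched to IntU
cycle 4: I3 operands ready · I4 dispatched to MulU
cycle 5: I3 complete
cycle 9: I1 complete
cycle 10: R1←I1
cycle 11: I2 operands ready · I4 operands ready
cycle 12: R0←I3
cycle 13: I2 complete
cycle 14: R4←I2 · I4 complete
cycle 15: R3←I4 · I5 dispatched to AddU
cycle 16: I5 operands ready · I6 dispatched to MulU
cycle 17: I6 operands ready
cycle 18: I5 complete
cycle 19: R0←I5
cycle 20: I6 complete
cycle 21: R2←I6
cycle 22: I7 dispatched to MulU
cycle 23: I7 operands ready
cycle 26: I7 complete
cycle 27: R3←I7

I2 = (2, 11, 13, 14)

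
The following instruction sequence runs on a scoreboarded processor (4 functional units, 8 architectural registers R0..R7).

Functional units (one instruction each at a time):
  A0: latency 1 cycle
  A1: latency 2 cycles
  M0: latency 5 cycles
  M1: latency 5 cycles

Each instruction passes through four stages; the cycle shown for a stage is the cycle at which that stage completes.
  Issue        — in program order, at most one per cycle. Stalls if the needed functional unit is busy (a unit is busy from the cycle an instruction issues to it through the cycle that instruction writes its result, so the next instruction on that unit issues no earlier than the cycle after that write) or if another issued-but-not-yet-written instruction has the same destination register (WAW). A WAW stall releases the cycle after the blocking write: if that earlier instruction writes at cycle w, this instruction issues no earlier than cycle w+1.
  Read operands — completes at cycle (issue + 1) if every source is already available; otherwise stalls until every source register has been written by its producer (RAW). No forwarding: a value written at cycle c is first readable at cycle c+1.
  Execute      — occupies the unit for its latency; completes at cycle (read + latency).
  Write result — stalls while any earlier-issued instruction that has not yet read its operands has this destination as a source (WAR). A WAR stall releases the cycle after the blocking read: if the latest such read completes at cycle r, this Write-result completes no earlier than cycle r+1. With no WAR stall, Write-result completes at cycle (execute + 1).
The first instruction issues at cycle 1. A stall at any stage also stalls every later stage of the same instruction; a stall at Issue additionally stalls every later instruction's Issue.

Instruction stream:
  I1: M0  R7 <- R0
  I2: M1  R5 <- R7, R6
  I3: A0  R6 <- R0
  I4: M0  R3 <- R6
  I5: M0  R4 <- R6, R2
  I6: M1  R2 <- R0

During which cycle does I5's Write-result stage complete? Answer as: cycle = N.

c1: I1 dispatched to M0
c2: I1 operands ready · I2 dispatched to M1
c3: I3 dispatched to A0
c4: I3 operands ready
c5: I3 complete
c7: I1 complete
c8: R7←I1
c9: I2 operands ready · I4 dispatched to M0
c10: R6←I3
c11: I4 operands ready
c14: I2 complete
c15: R5←I2
c16: I4 complete
c17: R3←I4
c18: I5 dispatched to M0
c19: I5 operands ready · I6 dispatched to M1
c20: I6 operands ready
c24: I5 complete
c25: R4←I5 · I6 complete
c26: R2←I6

cycle = 25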